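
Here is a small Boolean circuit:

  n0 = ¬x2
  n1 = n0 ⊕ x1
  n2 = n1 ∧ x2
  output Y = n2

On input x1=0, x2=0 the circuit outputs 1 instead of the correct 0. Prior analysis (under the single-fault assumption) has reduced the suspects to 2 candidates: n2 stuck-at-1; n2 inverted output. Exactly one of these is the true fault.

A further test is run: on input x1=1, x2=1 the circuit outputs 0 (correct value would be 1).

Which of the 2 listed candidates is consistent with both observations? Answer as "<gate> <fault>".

n2 inverted output

Evaluate each candidate on input x1=1, x2=1:
  n2 stuck-at-1: n0=0, n1=1, n2=1 [stuck-at-1] → 1 — eliminated
  n2 inverted output: n0=0, n1=1, n2=0 [inverted output] → 0 — matches
Only n2 inverted output reproduces the observed 0.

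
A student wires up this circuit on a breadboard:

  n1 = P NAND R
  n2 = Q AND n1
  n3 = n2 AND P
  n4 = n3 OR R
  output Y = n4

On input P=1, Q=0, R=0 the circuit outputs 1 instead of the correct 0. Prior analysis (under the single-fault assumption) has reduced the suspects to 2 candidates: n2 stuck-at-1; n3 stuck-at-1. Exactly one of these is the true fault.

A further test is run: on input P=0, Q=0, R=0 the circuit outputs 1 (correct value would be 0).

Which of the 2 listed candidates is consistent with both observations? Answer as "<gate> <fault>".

n3 stuck-at-1

Evaluate each candidate on input P=0, Q=0, R=0:
  n2 stuck-at-1: n1=1, n2=1 [stuck-at-1], n3=0, n4=0 → 0 — eliminated
  n3 stuck-at-1: n1=1, n2=0, n3=1 [stuck-at-1], n4=1 → 1 — matches
Only n3 stuck-at-1 reproduces the observed 1.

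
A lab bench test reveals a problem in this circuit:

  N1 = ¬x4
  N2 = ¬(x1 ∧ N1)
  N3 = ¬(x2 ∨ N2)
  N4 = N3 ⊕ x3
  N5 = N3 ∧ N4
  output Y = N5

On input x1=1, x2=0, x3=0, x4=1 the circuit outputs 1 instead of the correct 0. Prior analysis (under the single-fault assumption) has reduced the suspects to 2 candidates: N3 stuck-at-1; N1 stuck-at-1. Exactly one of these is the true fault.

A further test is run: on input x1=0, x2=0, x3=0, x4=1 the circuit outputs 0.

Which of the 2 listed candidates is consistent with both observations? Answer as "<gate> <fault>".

Evaluate each candidate on input x1=0, x2=0, x3=0, x4=1:
  N3 stuck-at-1: N1=0, N2=1, N3=1 [stuck-at-1], N4=1, N5=1 → 1 — eliminated
  N1 stuck-at-1: N1=1 [stuck-at-1], N2=1, N3=0, N4=0, N5=0 → 0 — matches
Only N1 stuck-at-1 reproduces the observed 0.

N1 stuck-at-1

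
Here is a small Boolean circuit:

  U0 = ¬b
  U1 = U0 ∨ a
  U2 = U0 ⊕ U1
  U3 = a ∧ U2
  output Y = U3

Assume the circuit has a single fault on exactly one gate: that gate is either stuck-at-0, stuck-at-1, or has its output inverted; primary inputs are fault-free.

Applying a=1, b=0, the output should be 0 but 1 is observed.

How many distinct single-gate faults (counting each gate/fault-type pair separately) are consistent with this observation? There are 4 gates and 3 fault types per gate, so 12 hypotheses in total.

Fault-free: U0=1, U1=1, U2=0, U3=0 → 0. Observed 1.
  U0 stuck-at-0: output 1 ✓
  U0 stuck-at-1: output 0 ✗
  U0 inverted output: output 1 ✓
  U1 stuck-at-0: output 1 ✓
  U1 stuck-at-1: output 0 ✗
  U1 inverted output: output 1 ✓
  U2 stuck-at-0: output 0 ✗
  U2 stuck-at-1: output 1 ✓
  U2 inverted output: output 1 ✓
  U3 stuck-at-0: output 0 ✗
  U3 stuck-at-1: output 1 ✓
  U3 inverted output: output 1 ✓
Consistent faults: {U0 stuck-at-0, U0 inverted output, U1 stuck-at-0, U1 inverted output, U2 stuck-at-1, U2 inverted output, U3 stuck-at-1, U3 inverted output} — 8 in all.

8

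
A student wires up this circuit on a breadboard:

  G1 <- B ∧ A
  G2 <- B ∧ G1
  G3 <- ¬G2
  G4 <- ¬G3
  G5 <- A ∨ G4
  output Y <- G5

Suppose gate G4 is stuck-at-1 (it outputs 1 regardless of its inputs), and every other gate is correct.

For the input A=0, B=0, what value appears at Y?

1

Propagate with G4 forced: G1=0, G2=0, G3=1, G4=1 [stuck-at-1], G5=1.
So Y = 1. (Without the fault it would be 0.)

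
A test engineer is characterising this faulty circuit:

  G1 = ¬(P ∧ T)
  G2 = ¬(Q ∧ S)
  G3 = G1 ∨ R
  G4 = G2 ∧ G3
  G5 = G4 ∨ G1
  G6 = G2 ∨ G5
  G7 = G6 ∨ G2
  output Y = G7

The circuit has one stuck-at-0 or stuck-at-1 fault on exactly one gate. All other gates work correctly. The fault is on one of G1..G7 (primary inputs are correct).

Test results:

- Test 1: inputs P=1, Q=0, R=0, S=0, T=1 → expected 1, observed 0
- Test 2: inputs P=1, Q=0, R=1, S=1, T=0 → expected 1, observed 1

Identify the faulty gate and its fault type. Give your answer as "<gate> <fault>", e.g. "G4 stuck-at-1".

Fault-free values for test 1 (P=1, Q=0, R=0, S=0, T=1): G1=0, G2=1, G3=0, G4=0, G5=0, G6=1, G7=1, giving Y=1. Observed 0.
Test 1: faults giving observed 0 are {G2 stuck-at-0, G7 stuck-at-0}.
Test 2 (P=1, Q=0, R=1, S=1, T=0): fault-free G1=1, G2=1, G3=1, G4=1, G5=1, G6=1, G7=1 → 1; observed 1. Eliminates G7 stuck-at-0.
Only G2 stuck-at-0 is consistent with every test.

G2 stuck-at-0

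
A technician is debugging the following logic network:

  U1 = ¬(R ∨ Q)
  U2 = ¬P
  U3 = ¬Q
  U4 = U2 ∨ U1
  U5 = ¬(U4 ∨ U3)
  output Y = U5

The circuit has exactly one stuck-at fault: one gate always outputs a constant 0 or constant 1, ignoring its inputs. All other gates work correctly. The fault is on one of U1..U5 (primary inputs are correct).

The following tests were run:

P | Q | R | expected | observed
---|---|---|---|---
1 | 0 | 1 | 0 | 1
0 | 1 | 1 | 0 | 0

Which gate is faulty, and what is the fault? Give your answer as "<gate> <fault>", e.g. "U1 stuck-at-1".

U3 stuck-at-0

Fault-free values for test 1 (P=1, Q=0, R=1): U1=0, U2=0, U3=1, U4=0, U5=0, giving Y=0. Observed 1.
Test 1: faults giving observed 1 are {U3 stuck-at-0, U5 stuck-at-1}.
Test 2 (P=0, Q=1, R=1): fault-free U1=0, U2=1, U3=0, U4=1, U5=0 → 0; observed 0. Eliminates U5 stuck-at-1.
Only U3 stuck-at-0 is consistent with every test.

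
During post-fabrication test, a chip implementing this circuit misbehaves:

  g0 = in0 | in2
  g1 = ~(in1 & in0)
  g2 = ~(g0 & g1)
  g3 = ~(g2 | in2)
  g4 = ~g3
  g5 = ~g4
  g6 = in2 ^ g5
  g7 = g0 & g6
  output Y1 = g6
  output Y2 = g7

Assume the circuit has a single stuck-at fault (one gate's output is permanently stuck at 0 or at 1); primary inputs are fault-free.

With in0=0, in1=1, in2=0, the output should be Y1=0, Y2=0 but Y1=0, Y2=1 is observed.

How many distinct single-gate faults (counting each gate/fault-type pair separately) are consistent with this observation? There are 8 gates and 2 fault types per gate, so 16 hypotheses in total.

1

Fault-free: g0=0, g1=1, g2=1, g3=0, g4=1, g5=0, g6=0, g7=0 → Y1=0, Y2=0. Observed Y1=0, Y2=1.
  g0: none of the 2 fault types match ✗
  g1: none of the 2 fault types match ✗
  g2: none of the 2 fault types match ✗
  g3: none of the 2 fault types match ✗
  g4: none of the 2 fault types match ✗
  g5: none of the 2 fault types match ✗
  g6: none of the 2 fault types match ✗
  g7: stuck-at-1 ✓; others ✗
Consistent faults: {g7 stuck-at-1} — 1 in all.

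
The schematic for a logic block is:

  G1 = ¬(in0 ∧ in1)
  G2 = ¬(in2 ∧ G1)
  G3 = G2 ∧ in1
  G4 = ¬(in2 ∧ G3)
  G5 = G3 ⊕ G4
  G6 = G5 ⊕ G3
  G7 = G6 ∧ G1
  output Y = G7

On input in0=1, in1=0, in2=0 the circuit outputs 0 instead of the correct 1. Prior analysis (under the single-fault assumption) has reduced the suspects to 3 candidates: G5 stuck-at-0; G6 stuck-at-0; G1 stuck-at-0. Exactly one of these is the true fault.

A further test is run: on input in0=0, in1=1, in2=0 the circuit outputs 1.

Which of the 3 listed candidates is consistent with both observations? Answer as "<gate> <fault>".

G5 stuck-at-0

Evaluate each candidate on input in0=0, in1=1, in2=0:
  G5 stuck-at-0: G1=1, G2=1, G3=1, G4=1, G5=0 [stuck-at-0], G6=1, G7=1 → 1 — matches
  G6 stuck-at-0: G1=1, G2=1, G3=1, G4=1, G5=0, G6=0 [stuck-at-0], G7=0 → 0 — eliminated
  G1 stuck-at-0: G1=0 [stuck-at-0], G2=1, G3=1, G4=1, G5=0, G6=1, G7=0 → 0 — eliminated
Only G5 stuck-at-0 reproduces the observed 1.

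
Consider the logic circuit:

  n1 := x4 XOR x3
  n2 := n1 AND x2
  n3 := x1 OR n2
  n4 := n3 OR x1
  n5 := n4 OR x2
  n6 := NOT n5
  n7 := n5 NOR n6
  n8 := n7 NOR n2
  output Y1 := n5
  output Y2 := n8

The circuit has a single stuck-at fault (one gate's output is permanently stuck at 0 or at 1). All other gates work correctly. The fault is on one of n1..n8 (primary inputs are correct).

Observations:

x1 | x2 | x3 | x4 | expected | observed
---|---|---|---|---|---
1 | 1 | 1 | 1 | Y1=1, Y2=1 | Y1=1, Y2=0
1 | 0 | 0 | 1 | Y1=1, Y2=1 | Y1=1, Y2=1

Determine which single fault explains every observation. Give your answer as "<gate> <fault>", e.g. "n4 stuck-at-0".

n1 stuck-at-1

Fault-free values for test 1 (x1=1, x2=1, x3=1, x4=1): n1=0, n2=0, n3=1, n4=1, n5=1, n6=0, n7=0, n8=1, giving Y1=1, Y2=1. Observed Y1=1, Y2=0.
Test 1: faults giving observed Y1=1, Y2=0 are {n1 stuck-at-1, n2 stuck-at-1, n7 stuck-at-1, n8 stuck-at-0}.
Test 2 (x1=1, x2=0, x3=0, x4=1): fault-free n1=1, n2=0, n3=1, n4=1, n5=1, n6=0, n7=0, n8=1 → Y1=1, Y2=1; observed Y1=1, Y2=1. Eliminates n2 stuck-at-1, n7 stuck-at-1, n8 stuck-at-0.
Only n1 stuck-at-1 is consistent with every test.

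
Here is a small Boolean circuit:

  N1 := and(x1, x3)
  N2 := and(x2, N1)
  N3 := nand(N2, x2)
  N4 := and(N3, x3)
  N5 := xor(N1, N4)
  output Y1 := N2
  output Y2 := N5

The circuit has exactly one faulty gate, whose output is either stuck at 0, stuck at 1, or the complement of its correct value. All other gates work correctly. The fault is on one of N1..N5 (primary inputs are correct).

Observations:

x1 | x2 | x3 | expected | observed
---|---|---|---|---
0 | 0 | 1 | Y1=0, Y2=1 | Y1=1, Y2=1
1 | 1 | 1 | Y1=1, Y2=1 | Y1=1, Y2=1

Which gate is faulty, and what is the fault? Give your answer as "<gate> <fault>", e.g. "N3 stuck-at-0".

Fault-free values for test 1 (x1=0, x2=0, x3=1): N1=0, N2=0, N3=1, N4=1, N5=1, giving Y1=0, Y2=1. Observed Y1=1, Y2=1.
Test 1: faults giving observed Y1=1, Y2=1 are {N2 stuck-at-1, N2 inverted output}.
Test 2 (x1=1, x2=1, x3=1): fault-free N1=1, N2=1, N3=0, N4=0, N5=1 → Y1=1, Y2=1; observed Y1=1, Y2=1. Eliminates N2 inverted output.
Only N2 stuck-at-1 is consistent with every test.

N2 stuck-at-1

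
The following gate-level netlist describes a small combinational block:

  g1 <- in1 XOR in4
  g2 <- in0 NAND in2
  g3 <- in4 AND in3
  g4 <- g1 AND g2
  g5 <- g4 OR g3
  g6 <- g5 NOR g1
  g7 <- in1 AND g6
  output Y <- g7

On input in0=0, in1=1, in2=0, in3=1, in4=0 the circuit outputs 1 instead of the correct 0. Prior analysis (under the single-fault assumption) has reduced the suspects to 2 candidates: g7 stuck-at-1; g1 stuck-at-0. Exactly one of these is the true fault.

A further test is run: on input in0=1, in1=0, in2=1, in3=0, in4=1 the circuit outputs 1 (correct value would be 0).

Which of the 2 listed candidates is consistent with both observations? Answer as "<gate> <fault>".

g7 stuck-at-1

Evaluate each candidate on input in0=1, in1=0, in2=1, in3=0, in4=1:
  g7 stuck-at-1: g1=1, g2=0, g3=0, g4=0, g5=0, g6=0, g7=1 [stuck-at-1] → 1 — matches
  g1 stuck-at-0: g1=0 [stuck-at-0], g2=0, g3=0, g4=0, g5=0, g6=1, g7=0 → 0 — eliminated
Only g7 stuck-at-1 reproduces the observed 1.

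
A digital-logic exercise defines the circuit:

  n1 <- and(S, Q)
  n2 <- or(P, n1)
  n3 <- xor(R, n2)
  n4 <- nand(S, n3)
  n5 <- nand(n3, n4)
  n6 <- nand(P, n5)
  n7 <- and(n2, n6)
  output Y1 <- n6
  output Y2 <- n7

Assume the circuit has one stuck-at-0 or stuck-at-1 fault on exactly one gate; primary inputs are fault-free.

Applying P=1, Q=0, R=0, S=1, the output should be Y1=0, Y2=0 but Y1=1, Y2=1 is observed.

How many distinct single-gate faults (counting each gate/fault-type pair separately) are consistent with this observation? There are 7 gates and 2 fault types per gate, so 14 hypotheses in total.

3

Fault-free: n1=0, n2=1, n3=1, n4=0, n5=1, n6=0, n7=0 → Y1=0, Y2=0. Observed Y1=1, Y2=1.
  n1 stuck-at-0: output Y1=0, Y2=0 ✗
  n1 stuck-at-1: output Y1=0, Y2=0 ✗
  n2 stuck-at-0: output Y1=0, Y2=0 ✗
  n2 stuck-at-1: output Y1=0, Y2=0 ✗
  n3 stuck-at-0: output Y1=0, Y2=0 ✗
  n3 stuck-at-1: output Y1=0, Y2=0 ✗
  n4 stuck-at-0: output Y1=0, Y2=0 ✗
  n4 stuck-at-1: output Y1=1, Y2=1 ✓
  n5 stuck-at-0: output Y1=1, Y2=1 ✓
  n5 stuck-at-1: output Y1=0, Y2=0 ✗
  n6 stuck-at-0: output Y1=0, Y2=0 ✗
  n6 stuck-at-1: output Y1=1, Y2=1 ✓
  n7 stuck-at-0: output Y1=0, Y2=0 ✗
  n7 stuck-at-1: output Y1=0, Y2=1 ✗
Consistent faults: {n4 stuck-at-1, n5 stuck-at-0, n6 stuck-at-1} — 3 in all.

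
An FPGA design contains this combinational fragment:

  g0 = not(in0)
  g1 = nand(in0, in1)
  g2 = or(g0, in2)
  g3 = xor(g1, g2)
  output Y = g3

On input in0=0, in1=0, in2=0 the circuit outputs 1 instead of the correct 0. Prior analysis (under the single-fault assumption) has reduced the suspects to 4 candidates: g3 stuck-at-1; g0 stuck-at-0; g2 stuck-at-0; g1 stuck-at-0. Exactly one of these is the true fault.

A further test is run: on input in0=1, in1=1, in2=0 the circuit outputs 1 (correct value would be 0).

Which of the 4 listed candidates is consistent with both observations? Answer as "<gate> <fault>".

g3 stuck-at-1

Evaluate each candidate on input in0=1, in1=1, in2=0:
  g3 stuck-at-1: g0=0, g1=0, g2=0, g3=1 [stuck-at-1] → 1 — matches
  g0 stuck-at-0: g0=0 [stuck-at-0], g1=0, g2=0, g3=0 → 0 — eliminated
  g2 stuck-at-0: g0=0, g1=0, g2=0 [stuck-at-0], g3=0 → 0 — eliminated
  g1 stuck-at-0: g0=0, g1=0 [stuck-at-0], g2=0, g3=0 → 0 — eliminated
Only g3 stuck-at-1 reproduces the observed 1.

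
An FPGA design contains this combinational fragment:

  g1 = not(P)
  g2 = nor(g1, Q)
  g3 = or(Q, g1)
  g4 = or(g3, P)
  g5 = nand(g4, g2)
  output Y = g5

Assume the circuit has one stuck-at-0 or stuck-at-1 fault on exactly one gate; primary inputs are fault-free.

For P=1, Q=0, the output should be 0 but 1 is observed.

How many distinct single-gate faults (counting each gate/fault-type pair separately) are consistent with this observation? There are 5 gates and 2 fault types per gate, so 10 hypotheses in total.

Fault-free: g1=0, g2=1, g3=0, g4=1, g5=0 → 0. Observed 1.
  g1 stuck-at-0: output 0 ✗
  g1 stuck-at-1: output 1 ✓
  g2 stuck-at-0: output 1 ✓
  g2 stuck-at-1: output 0 ✗
  g3 stuck-at-0: output 0 ✗
  g3 stuck-at-1: output 0 ✗
  g4 stuck-at-0: output 1 ✓
  g4 stuck-at-1: output 0 ✗
  g5 stuck-at-0: output 0 ✗
  g5 stuck-at-1: output 1 ✓
Consistent faults: {g1 stuck-at-1, g2 stuck-at-0, g4 stuck-at-0, g5 stuck-at-1} — 4 in all.

4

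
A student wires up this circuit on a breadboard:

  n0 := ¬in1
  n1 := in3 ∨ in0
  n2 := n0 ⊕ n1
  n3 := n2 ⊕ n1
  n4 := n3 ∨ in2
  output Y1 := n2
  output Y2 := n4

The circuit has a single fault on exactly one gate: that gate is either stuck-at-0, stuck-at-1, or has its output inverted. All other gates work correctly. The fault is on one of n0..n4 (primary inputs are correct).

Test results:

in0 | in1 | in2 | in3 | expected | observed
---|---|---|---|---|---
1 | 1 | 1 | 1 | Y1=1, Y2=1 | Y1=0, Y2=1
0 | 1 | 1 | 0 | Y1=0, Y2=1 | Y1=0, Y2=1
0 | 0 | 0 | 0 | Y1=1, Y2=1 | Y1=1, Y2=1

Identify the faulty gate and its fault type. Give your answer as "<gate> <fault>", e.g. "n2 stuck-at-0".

Fault-free values for test 1 (in0=1, in1=1, in2=1, in3=1): n0=0, n1=1, n2=1, n3=0, n4=1, giving Y1=1, Y2=1. Observed Y1=0, Y2=1.
Test 1: faults giving observed Y1=0, Y2=1 are {n0 stuck-at-1, n0 inverted output, n1 stuck-at-0, n1 inverted output, n2 stuck-at-0, n2 inverted output}.
Test 2 (in0=0, in1=1, in2=1, in3=0): fault-free n0=0, n1=0, n2=0, n3=0, n4=1 → Y1=0, Y2=1; observed Y1=0, Y2=1. Eliminates n0 stuck-at-1, n0 inverted output, n1 inverted output, n2 inverted output.
Test 3 (in0=0, in1=0, in2=0, in3=0): fault-free n0=1, n1=0, n2=1, n3=1, n4=1 → Y1=1, Y2=1; observed Y1=1, Y2=1. Eliminates n2 stuck-at-0.
Only n1 stuck-at-0 is consistent with every test.

n1 stuck-at-0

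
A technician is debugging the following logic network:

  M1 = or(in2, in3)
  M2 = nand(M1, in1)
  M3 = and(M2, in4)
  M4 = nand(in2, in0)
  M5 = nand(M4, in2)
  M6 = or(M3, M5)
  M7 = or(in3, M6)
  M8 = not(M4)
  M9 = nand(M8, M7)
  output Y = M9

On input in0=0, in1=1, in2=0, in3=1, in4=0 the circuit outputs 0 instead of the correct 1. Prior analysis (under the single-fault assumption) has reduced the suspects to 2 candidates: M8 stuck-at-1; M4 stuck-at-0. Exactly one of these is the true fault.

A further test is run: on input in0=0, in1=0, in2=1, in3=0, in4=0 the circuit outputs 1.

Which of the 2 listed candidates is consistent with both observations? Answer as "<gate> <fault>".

Evaluate each candidate on input in0=0, in1=0, in2=1, in3=0, in4=0:
  M8 stuck-at-1: M1=1, M2=1, M3=0, M4=1, M5=0, M6=0, M7=0, M8=1 [stuck-at-1], M9=1 → 1 — matches
  M4 stuck-at-0: M1=1, M2=1, M3=0, M4=0 [stuck-at-0], M5=1, M6=1, M7=1, M8=1, M9=0 → 0 — eliminated
Only M8 stuck-at-1 reproduces the observed 1.

M8 stuck-at-1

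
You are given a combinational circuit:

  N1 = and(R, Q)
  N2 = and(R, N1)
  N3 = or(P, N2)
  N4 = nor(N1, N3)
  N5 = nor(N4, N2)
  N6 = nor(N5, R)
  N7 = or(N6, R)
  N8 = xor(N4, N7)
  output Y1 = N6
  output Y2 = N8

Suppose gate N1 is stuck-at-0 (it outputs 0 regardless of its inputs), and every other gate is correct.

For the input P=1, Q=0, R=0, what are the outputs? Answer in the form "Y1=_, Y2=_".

Y1=0, Y2=0

Propagate with N1 forced: N1=0 [stuck-at-0], N2=0, N3=1, N4=0, N5=1, N6=0, N7=0, N8=0.
So the outputs are Y1=0, Y2=0. (Same as the fault-free value — the fault is masked on this input.)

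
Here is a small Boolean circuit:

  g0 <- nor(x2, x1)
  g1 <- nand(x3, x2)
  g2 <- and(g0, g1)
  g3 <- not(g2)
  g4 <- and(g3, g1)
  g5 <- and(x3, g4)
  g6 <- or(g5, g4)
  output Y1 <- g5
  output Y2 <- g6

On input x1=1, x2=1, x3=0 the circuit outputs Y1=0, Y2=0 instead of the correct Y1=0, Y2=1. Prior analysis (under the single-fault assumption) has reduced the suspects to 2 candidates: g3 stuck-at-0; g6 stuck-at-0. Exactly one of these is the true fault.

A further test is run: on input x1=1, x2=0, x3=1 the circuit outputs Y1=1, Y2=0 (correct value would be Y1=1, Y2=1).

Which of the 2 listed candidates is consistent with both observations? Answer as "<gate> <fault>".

Evaluate each candidate on input x1=1, x2=0, x3=1:
  g3 stuck-at-0: g0=0, g1=1, g2=0, g3=0 [stuck-at-0], g4=0, g5=0, g6=0 → Y1=0, Y2=0 — eliminated
  g6 stuck-at-0: g0=0, g1=1, g2=0, g3=1, g4=1, g5=1, g6=0 [stuck-at-0] → Y1=1, Y2=0 — matches
Only g6 stuck-at-0 reproduces the observed Y1=1, Y2=0.

g6 stuck-at-0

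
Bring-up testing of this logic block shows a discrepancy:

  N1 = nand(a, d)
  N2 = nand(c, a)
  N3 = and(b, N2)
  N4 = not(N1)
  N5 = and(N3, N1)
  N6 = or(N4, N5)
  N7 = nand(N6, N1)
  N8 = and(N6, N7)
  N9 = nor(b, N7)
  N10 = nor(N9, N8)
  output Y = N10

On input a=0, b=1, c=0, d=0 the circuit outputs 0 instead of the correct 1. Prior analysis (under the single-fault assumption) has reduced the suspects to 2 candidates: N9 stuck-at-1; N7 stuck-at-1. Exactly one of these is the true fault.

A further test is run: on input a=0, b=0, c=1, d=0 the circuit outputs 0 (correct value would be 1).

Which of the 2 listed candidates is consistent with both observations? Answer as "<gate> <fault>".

Evaluate each candidate on input a=0, b=0, c=1, d=0:
  N9 stuck-at-1: N1=1, N2=1, N3=0, N4=0, N5=0, N6=0, N7=1, N8=0, N9=1 [stuck-at-1], N10=0 → 0 — matches
  N7 stuck-at-1: N1=1, N2=1, N3=0, N4=0, N5=0, N6=0, N7=1 [stuck-at-1], N8=0, N9=0, N10=1 → 1 — eliminated
Only N9 stuck-at-1 reproduces the observed 0.

N9 stuck-at-1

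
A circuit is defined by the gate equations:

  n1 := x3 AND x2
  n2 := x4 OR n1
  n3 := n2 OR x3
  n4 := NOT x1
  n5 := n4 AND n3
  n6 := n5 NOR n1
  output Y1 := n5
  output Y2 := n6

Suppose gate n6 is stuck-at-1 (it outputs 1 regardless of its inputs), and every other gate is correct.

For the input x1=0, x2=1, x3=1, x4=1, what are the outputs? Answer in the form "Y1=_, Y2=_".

Propagate with n6 forced: n1=1, n2=1, n3=1, n4=1, n5=1, n6=1 [stuck-at-1].
So the outputs are Y1=1, Y2=1. (Without the fault they would be Y1=1, Y2=0.)

Y1=1, Y2=1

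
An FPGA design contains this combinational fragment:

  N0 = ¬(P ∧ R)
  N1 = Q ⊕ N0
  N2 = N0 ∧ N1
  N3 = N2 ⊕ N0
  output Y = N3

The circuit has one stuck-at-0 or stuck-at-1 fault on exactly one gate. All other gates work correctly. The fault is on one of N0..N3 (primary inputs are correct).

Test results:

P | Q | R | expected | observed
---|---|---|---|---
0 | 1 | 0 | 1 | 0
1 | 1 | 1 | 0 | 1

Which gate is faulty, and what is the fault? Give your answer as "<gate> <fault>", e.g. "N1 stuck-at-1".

Fault-free values for test 1 (P=0, Q=1, R=0): N0=1, N1=0, N2=0, N3=1, giving Y=1. Observed 0.
Test 1: faults giving observed 0 are {N0 stuck-at-0, N1 stuck-at-1, N2 stuck-at-1, N3 stuck-at-0}.
Test 2 (P=1, Q=1, R=1): fault-free N0=0, N1=1, N2=0, N3=0 → 0; observed 1. Eliminates N0 stuck-at-0, N1 stuck-at-1, N3 stuck-at-0.
Only N2 stuck-at-1 is consistent with every test.

N2 stuck-at-1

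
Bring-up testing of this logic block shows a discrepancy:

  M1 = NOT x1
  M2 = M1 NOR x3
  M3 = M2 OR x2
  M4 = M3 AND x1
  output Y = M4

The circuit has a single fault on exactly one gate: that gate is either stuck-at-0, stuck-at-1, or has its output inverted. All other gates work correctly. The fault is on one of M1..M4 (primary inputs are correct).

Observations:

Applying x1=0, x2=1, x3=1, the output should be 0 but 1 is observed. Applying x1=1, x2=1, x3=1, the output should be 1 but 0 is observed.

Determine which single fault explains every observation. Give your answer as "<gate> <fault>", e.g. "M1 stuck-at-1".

Fault-free values for test 1 (x1=0, x2=1, x3=1): M1=1, M2=0, M3=1, M4=0, giving Y=0. Observed 1.
Test 1: faults giving observed 1 are {M4 stuck-at-1, M4 inverted output}.
Test 2 (x1=1, x2=1, x3=1): fault-free M1=0, M2=0, M3=1, M4=1 → 1; observed 0. Eliminates M4 stuck-at-1.
Only M4 inverted output is consistent with every test.

M4 inverted output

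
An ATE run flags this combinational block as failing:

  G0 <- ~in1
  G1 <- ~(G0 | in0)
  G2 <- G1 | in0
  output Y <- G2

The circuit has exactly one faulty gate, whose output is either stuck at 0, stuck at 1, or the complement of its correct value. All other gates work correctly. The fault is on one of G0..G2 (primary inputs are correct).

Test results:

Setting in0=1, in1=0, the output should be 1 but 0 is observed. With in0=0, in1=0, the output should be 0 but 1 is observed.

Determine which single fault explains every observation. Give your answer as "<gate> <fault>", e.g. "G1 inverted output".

Fault-free values for test 1 (in0=1, in1=0): G0=1, G1=0, G2=1, giving Y=1. Observed 0.
Test 1: faults giving observed 0 are {G2 stuck-at-0, G2 inverted output}.
Test 2 (in0=0, in1=0): fault-free G0=1, G1=0, G2=0 → 0; observed 1. Eliminates G2 stuck-at-0.
Only G2 inverted output is consistent with every test.

G2 inverted output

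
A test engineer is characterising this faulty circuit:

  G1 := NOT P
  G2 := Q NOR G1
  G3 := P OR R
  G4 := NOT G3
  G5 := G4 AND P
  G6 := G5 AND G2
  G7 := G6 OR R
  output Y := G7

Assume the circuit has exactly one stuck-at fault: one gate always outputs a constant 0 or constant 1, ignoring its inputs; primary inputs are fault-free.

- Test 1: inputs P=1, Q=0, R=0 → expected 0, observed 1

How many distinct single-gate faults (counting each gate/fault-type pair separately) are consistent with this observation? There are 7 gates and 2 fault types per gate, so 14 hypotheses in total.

5

Fault-free: G1=0, G2=1, G3=1, G4=0, G5=0, G6=0, G7=0 → 0. Observed 1.
  G1 stuck-at-0: output 0 ✗
  G1 stuck-at-1: output 0 ✗
  G2 stuck-at-0: output 0 ✗
  G2 stuck-at-1: output 0 ✗
  G3 stuck-at-0: output 1 ✓
  G3 stuck-at-1: output 0 ✗
  G4 stuck-at-0: output 0 ✗
  G4 stuck-at-1: output 1 ✓
  G5 stuck-at-0: output 0 ✗
  G5 stuck-at-1: output 1 ✓
  G6 stuck-at-0: output 0 ✗
  G6 stuck-at-1: output 1 ✓
  G7 stuck-at-0: output 0 ✗
  G7 stuck-at-1: output 1 ✓
Consistent faults: {G3 stuck-at-0, G4 stuck-at-1, G5 stuck-at-1, G6 stuck-at-1, G7 stuck-at-1} — 5 in all.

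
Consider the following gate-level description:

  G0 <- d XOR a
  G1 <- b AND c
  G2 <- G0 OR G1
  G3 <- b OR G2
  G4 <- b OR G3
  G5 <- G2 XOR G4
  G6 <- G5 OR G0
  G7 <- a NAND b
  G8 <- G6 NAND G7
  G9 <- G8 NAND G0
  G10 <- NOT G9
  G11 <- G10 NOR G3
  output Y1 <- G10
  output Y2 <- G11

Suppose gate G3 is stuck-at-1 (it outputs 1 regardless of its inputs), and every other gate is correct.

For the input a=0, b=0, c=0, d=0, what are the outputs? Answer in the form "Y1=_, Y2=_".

Propagate with G3 forced: G0=0, G1=0, G2=0, G3=1 [stuck-at-1], G4=1, G5=1, G6=1, G7=1, G8=0, G9=1, G10=0, G11=0.
So the outputs are Y1=0, Y2=0. (Without the fault they would be Y1=0, Y2=1.)

Y1=0, Y2=0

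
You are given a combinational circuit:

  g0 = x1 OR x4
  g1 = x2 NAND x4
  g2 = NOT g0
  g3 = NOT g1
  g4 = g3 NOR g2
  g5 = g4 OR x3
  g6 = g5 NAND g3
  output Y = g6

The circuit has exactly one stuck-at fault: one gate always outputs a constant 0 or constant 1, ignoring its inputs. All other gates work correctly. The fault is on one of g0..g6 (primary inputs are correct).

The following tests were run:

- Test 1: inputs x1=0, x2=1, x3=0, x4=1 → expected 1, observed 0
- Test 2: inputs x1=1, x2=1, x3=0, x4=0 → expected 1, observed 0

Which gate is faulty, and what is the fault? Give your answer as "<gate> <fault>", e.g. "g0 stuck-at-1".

g6 stuck-at-0

Fault-free values for test 1 (x1=0, x2=1, x3=0, x4=1): g0=1, g1=0, g2=0, g3=1, g4=0, g5=0, g6=1, giving Y=1. Observed 0.
Test 1: faults giving observed 0 are {g4 stuck-at-1, g5 stuck-at-1, g6 stuck-at-0}.
Test 2 (x1=1, x2=1, x3=0, x4=0): fault-free g0=1, g1=1, g2=0, g3=0, g4=1, g5=1, g6=1 → 1; observed 0. Eliminates g4 stuck-at-1, g5 stuck-at-1.
Only g6 stuck-at-0 is consistent with every test.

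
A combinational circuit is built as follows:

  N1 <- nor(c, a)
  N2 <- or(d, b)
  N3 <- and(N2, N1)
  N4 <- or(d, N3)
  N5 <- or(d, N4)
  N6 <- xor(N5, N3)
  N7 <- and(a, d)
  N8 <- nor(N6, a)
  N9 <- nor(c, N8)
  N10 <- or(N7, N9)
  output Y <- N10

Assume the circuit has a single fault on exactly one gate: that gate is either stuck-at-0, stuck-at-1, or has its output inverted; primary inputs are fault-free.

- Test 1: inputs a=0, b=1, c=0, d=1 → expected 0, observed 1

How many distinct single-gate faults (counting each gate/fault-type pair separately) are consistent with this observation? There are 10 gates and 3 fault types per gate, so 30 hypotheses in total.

18

Fault-free: N1=1, N2=1, N3=1, N4=1, N5=1, N6=0, N7=0, N8=1, N9=0, N10=0 → 0. Observed 1.
  N1: stuck-at-0, inverted output ✓; others ✗
  N2: stuck-at-0, inverted output ✓; others ✗
  N3: stuck-at-0, inverted output ✓; others ✗
  N4: none of the 3 fault types match ✗
  N5: stuck-at-0, inverted output ✓; others ✗
  N6: stuck-at-1, inverted output ✓; others ✗
  N7: stuck-at-1, inverted output ✓; others ✗
  N8: stuck-at-0, inverted output ✓; others ✗
  N9: stuck-at-1, inverted output ✓; others ✗
  N10: stuck-at-1, inverted output ✓; others ✗
Consistent faults: {N1 stuck-at-0, N1 inverted output, N2 stuck-at-0, N2 inverted output, N3 stuck-at-0, N3 inverted output, N5 stuck-at-0, N5 inverted output, N6 stuck-at-1, N6 inverted output, N7 stuck-at-1, N7 inverted output, N8 stuck-at-0, N8 inverted output, N9 stuck-at-1, N9 inverted output, N10 stuck-at-1, N10 inverted output} — 18 in all.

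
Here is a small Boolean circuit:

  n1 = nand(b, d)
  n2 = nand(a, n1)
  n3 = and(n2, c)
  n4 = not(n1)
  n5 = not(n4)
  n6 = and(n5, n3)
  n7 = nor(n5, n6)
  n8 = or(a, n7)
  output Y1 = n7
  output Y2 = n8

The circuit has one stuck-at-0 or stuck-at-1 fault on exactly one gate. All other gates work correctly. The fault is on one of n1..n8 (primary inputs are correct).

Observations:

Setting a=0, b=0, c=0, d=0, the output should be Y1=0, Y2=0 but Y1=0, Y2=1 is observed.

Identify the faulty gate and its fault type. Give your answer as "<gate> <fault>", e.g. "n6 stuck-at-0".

Fault-free values for test 1 (a=0, b=0, c=0, d=0): n1=1, n2=1, n3=0, n4=0, n5=1, n6=0, n7=0, n8=0, giving Y1=0, Y2=0. Observed Y1=0, Y2=1.
Test 1: faults giving observed Y1=0, Y2=1 are {n8 stuck-at-1}.
Only n8 stuck-at-1 is consistent with every test.

n8 stuck-at-1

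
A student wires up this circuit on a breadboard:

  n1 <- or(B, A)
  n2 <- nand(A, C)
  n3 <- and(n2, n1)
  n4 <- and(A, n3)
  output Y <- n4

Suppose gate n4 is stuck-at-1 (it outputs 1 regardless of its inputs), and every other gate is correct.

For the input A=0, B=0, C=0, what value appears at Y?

1

Propagate with n4 forced: n1=0, n2=1, n3=0, n4=1 [stuck-at-1].
So Y = 1. (Without the fault it would be 0.)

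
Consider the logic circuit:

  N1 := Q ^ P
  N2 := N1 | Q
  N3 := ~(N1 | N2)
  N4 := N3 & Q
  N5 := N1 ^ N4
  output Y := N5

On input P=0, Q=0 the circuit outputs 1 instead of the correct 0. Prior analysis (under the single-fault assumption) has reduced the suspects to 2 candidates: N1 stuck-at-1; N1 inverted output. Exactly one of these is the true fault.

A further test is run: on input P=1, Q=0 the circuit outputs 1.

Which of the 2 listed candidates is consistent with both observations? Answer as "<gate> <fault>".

N1 stuck-at-1

Evaluate each candidate on input P=1, Q=0:
  N1 stuck-at-1: N1=1 [stuck-at-1], N2=1, N3=0, N4=0, N5=1 → 1 — matches
  N1 inverted output: N1=0 [inverted output], N2=0, N3=1, N4=0, N5=0 → 0 — eliminated
Only N1 stuck-at-1 reproduces the observed 1.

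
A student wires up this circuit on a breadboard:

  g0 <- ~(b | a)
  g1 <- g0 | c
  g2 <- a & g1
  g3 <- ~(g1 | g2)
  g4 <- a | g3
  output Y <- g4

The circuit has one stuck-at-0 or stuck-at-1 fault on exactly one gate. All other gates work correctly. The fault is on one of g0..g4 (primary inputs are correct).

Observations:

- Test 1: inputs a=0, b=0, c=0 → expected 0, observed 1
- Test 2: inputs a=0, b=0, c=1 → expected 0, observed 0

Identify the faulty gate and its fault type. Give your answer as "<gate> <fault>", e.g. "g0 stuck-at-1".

Fault-free values for test 1 (a=0, b=0, c=0): g0=1, g1=1, g2=0, g3=0, g4=0, giving Y=0. Observed 1.
Test 1: faults giving observed 1 are {g0 stuck-at-0, g1 stuck-at-0, g3 stuck-at-1, g4 stuck-at-1}.
Test 2 (a=0, b=0, c=1): fault-free g0=1, g1=1, g2=0, g3=0, g4=0 → 0; observed 0. Eliminates g1 stuck-at-0, g3 stuck-at-1, g4 stuck-at-1.
Only g0 stuck-at-0 is consistent with every test.

g0 stuck-at-0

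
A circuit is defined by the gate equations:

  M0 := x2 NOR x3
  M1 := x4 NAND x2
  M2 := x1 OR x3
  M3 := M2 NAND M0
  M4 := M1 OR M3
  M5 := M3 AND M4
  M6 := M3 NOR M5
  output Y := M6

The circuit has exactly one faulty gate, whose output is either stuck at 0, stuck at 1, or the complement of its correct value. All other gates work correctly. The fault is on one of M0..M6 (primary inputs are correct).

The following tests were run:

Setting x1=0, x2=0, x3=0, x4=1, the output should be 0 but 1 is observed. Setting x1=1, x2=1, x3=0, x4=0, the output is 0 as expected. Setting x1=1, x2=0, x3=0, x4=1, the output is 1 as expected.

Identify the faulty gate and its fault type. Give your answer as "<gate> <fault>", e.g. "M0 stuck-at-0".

M2 stuck-at-1

Fault-free values for test 1 (x1=0, x2=0, x3=0, x4=1): M0=1, M1=1, M2=0, M3=1, M4=1, M5=1, M6=0, giving Y=0. Observed 1.
Test 1: faults giving observed 1 are {M2 stuck-at-1, M2 inverted output, M3 stuck-at-0, M3 inverted output, M6 stuck-at-1, M6 inverted output}.
Test 2 (x1=1, x2=1, x3=0, x4=0): fault-free M0=0, M1=1, M2=1, M3=1, M4=1, M5=1, M6=0 → 0; observed 0. Eliminates M3 stuck-at-0, M3 inverted output, M6 stuck-at-1, M6 inverted output.
Test 3 (x1=1, x2=0, x3=0, x4=1): fault-free M0=1, M1=1, M2=1, M3=0, M4=1, M5=0, M6=1 → 1; observed 1. Eliminates M2 inverted output.
Only M2 stuck-at-1 is consistent with every test.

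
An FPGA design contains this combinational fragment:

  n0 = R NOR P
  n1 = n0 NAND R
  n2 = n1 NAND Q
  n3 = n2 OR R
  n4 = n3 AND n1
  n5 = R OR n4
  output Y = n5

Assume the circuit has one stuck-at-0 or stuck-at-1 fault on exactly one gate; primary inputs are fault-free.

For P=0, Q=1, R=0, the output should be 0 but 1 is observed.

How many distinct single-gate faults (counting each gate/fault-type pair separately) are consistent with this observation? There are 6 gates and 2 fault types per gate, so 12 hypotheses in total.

Fault-free: n0=1, n1=1, n2=0, n3=0, n4=0, n5=0 → 0. Observed 1.
  n0 stuck-at-0: output 0 ✗
  n0 stuck-at-1: output 0 ✗
  n1 stuck-at-0: output 0 ✗
  n1 stuck-at-1: output 0 ✗
  n2 stuck-at-0: output 0 ✗
  n2 stuck-at-1: output 1 ✓
  n3 stuck-at-0: output 0 ✗
  n3 stuck-at-1: output 1 ✓
  n4 stuck-at-0: output 0 ✗
  n4 stuck-at-1: output 1 ✓
  n5 stuck-at-0: output 0 ✗
  n5 stuck-at-1: output 1 ✓
Consistent faults: {n2 stuck-at-1, n3 stuck-at-1, n4 stuck-at-1, n5 stuck-at-1} — 4 in all.

4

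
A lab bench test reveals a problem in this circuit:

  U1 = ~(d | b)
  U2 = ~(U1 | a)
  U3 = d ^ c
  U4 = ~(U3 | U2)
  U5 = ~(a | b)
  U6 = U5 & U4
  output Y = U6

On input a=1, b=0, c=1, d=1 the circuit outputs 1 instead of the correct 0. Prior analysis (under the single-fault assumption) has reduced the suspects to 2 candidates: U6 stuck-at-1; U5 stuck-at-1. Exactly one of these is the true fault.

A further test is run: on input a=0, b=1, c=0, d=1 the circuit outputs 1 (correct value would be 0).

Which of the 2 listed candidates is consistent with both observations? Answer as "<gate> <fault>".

Evaluate each candidate on input a=0, b=1, c=0, d=1:
  U6 stuck-at-1: U1=0, U2=1, U3=1, U4=0, U5=0, U6=1 [stuck-at-1] → 1 — matches
  U5 stuck-at-1: U1=0, U2=1, U3=1, U4=0, U5=1 [stuck-at-1], U6=0 → 0 — eliminated
Only U6 stuck-at-1 reproduces the observed 1.

U6 stuck-at-1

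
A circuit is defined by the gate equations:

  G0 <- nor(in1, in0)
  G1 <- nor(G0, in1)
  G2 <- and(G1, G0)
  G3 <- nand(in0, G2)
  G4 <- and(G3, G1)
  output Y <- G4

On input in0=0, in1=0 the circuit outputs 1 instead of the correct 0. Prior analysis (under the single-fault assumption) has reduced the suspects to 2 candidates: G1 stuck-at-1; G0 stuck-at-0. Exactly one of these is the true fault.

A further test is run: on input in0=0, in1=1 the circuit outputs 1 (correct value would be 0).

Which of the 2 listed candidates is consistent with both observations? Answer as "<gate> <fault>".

G1 stuck-at-1

Evaluate each candidate on input in0=0, in1=1:
  G1 stuck-at-1: G0=0, G1=1 [stuck-at-1], G2=0, G3=1, G4=1 → 1 — matches
  G0 stuck-at-0: G0=0 [stuck-at-0], G1=0, G2=0, G3=1, G4=0 → 0 — eliminated
Only G1 stuck-at-1 reproduces the observed 1.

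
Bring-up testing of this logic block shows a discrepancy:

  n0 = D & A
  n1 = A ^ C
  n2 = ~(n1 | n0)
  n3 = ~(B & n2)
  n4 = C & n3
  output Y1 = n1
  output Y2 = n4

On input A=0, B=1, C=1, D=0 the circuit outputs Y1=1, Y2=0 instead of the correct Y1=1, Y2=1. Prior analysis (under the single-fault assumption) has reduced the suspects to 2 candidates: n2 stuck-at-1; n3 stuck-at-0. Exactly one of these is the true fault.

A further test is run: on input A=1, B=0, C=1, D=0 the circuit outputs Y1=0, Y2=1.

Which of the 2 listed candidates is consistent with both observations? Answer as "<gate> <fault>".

Evaluate each candidate on input A=1, B=0, C=1, D=0:
  n2 stuck-at-1: n0=0, n1=0, n2=1 [stuck-at-1], n3=1, n4=1 → Y1=0, Y2=1 — matches
  n3 stuck-at-0: n0=0, n1=0, n2=1, n3=0 [stuck-at-0], n4=0 → Y1=0, Y2=0 — eliminated
Only n2 stuck-at-1 reproduces the observed Y1=0, Y2=1.

n2 stuck-at-1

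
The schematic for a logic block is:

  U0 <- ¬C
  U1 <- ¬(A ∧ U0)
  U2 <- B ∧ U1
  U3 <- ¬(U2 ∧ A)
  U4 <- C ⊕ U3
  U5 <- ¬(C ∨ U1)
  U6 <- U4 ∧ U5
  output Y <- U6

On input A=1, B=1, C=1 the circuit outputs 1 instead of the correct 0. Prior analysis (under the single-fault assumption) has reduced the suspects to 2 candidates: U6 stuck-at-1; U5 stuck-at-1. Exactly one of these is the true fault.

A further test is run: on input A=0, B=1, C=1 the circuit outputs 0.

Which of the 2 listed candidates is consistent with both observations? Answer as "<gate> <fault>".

U5 stuck-at-1

Evaluate each candidate on input A=0, B=1, C=1:
  U6 stuck-at-1: U0=0, U1=1, U2=1, U3=1, U4=0, U5=0, U6=1 [stuck-at-1] → 1 — eliminated
  U5 stuck-at-1: U0=0, U1=1, U2=1, U3=1, U4=0, U5=1 [stuck-at-1], U6=0 → 0 — matches
Only U5 stuck-at-1 reproduces the observed 0.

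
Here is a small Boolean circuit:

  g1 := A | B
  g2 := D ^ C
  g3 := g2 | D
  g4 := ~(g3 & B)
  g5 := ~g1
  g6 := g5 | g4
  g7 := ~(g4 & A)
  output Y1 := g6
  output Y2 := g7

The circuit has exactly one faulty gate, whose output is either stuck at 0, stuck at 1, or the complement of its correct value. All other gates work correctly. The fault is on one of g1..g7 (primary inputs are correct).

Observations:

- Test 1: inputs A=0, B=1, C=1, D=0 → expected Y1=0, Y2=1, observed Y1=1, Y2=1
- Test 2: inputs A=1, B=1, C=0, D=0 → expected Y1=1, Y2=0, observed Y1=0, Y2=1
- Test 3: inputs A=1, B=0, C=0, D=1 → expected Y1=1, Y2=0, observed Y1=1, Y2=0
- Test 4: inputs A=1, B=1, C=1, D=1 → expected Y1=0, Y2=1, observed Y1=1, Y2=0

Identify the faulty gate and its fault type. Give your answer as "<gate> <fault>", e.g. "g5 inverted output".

Fault-free values for test 1 (A=0, B=1, C=1, D=0): g1=1, g2=1, g3=1, g4=0, g5=0, g6=0, g7=1, giving Y1=0, Y2=1. Observed Y1=1, Y2=1.
Test 1: faults giving observed Y1=1, Y2=1 are {g1 stuck-at-0, g1 inverted output, g2 stuck-at-0, g2 inverted output, g3 stuck-at-0, g3 inverted output, g4 stuck-at-1, g4 inverted output, g5 stuck-at-1, g5 inverted output, g6 stuck-at-1, g6 inverted output}.
Test 2 (A=1, B=1, C=0, D=0): fault-free g1=1, g2=0, g3=0, g4=1, g5=0, g6=1, g7=0 → Y1=1, Y2=0; observed Y1=0, Y2=1. Eliminates g1 stuck-at-0, g1 inverted output, g2 stuck-at-0, g3 stuck-at-0, g4 stuck-at-1, g5 stuck-at-1, g5 inverted output, g6 stuck-at-1, g6 inverted output.
Test 3 (A=1, B=0, C=0, D=1): fault-free g1=1, g2=1, g3=1, g4=1, g5=0, g6=1, g7=0 → Y1=1, Y2=0; observed Y1=1, Y2=0. Eliminates g4 inverted output.
Test 4 (A=1, B=1, C=1, D=1): fault-free g1=1, g2=0, g3=1, g4=0, g5=0, g6=0, g7=1 → Y1=0, Y2=1; observed Y1=1, Y2=0. Eliminates g2 inverted output.
Only g3 inverted output is consistent with every test.

g3 inverted output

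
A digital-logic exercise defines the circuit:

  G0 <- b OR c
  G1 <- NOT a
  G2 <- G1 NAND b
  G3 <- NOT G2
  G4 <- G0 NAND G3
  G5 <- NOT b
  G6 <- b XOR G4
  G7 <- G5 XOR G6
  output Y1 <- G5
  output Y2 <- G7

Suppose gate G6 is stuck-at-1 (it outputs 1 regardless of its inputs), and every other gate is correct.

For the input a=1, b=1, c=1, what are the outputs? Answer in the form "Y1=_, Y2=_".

Propagate with G6 forced: G0=1, G1=0, G2=1, G3=0, G4=1, G5=0, G6=1 [stuck-at-1], G7=1.
So the outputs are Y1=0, Y2=1. (Without the fault they would be Y1=0, Y2=0.)

Y1=0, Y2=1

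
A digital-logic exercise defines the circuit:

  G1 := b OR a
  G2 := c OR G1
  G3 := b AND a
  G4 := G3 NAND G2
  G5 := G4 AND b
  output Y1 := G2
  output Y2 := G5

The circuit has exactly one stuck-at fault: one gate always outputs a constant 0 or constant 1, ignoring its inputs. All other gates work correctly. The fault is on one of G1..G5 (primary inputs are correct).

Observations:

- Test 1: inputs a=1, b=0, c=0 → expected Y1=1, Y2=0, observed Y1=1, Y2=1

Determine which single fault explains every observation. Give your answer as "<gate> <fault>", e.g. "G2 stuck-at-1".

G5 stuck-at-1

Fault-free values for test 1 (a=1, b=0, c=0): G1=1, G2=1, G3=0, G4=1, G5=0, giving Y1=1, Y2=0. Observed Y1=1, Y2=1.
Test 1: faults giving observed Y1=1, Y2=1 are {G5 stuck-at-1}.
Only G5 stuck-at-1 is consistent with every test.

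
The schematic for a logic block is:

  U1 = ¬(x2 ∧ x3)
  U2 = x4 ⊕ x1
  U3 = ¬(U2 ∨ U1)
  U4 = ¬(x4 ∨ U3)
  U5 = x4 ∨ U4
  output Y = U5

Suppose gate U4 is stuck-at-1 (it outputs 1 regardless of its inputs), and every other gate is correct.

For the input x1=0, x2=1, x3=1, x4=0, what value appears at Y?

Propagate with U4 forced: U1=0, U2=0, U3=1, U4=1 [stuck-at-1], U5=1.
So Y = 1. (Without the fault it would be 0.)

1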